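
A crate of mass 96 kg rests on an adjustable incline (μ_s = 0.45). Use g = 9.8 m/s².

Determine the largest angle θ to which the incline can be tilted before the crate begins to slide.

θ_max ≈ 24.2°

At the slip threshold, m g sin θ = μ_s · m g cos θ, so tan θ = μ_s.
θ_max = arctan(0.45) = 24.2°.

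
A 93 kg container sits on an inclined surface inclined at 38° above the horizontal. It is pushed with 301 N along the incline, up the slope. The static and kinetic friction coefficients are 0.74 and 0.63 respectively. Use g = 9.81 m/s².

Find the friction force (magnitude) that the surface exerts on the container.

The normal reaction is N = m g cos θ = 718.9 N.
Parallel to the incline, ΣF = 0 gives f = m g sin θ − P = 561.7 − 301 = 260.7 N (up-slope positive).
The static-friction ceiling is μ_s N = 0.74 × 718.9 = 532 N.
Since |260.7| ≤ 532 N, no slip — friction simply equals what equilibrium demands.

f ≈ 261 N (up the incline)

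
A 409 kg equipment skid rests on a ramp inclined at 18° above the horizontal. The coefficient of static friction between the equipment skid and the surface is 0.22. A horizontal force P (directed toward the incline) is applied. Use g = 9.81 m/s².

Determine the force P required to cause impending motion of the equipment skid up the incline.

At impending motion up the slope, friction acts down-slope at its limit: f = μ_s N.
Perpendicular to the incline: N = m g cos θ + P sin θ.
Along the incline: P cos θ = m g sin θ + μ_s N = m g sin θ + μ_s (m g cos θ + P sin θ).
Solving, P (cos θ − μ_s sin θ) = m g (sin θ + μ_s cos θ), so P = 409×9.81×(sin 18° + 0.22 cos 18°)/(cos 18° − 0.22 sin 18°) = 4010×0.5182/0.8831 = 2350 N.

P ≈ 2350 N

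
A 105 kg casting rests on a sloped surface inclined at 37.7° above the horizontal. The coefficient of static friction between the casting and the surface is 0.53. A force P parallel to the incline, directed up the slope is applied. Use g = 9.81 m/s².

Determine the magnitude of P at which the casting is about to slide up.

P ≈ 1060 N

At impending motion up the slope, friction acts down-slope at its limit: f = μ_s N.
P is parallel to the surface, so N = m g cos θ = 815 N.
Along the incline: P = m g sin θ + μ_s N = 630 + 0.53×815 = 1060 N.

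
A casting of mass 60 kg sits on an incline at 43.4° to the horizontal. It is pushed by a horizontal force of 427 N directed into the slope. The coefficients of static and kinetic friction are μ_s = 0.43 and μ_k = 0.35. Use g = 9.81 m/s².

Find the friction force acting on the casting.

The horizontal push has a component P sin θ into the surface, so N = m g cos θ + P sin θ = 427.7 + 293.4 = 721 N.
Parallel to the incline: P cos θ − m g sin θ = 310.2 − 404.4 = -94.17 N; the friction needed to balance this is 94.17 N acting up the slope.
The limit of static friction is μ_s N = 310.1 N.
Since 94.17 N is within the 310.1 N limit, the casting stays put and friction is exactly 94.2 N.

f ≈ 94.2 N (up the incline)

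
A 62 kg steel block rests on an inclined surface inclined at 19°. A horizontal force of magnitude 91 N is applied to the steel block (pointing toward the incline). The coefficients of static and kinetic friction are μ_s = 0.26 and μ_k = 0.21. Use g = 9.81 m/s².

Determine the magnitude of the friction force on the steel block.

Resolve perpendicular to the incline: N = m g cos θ + P sin θ = 62×9.81×cos 19° + 91×sin 19° = 604.7 N.
Along the incline, the net driving force (taking up-slope positive) is P cos θ − m g sin θ = 86.04 − 198 = -112 N, so equilibrium requires friction f = 112 N (up-slope).
The limit of static friction is μ_s N = 157.2 N.
Since 112 N is within the 157.2 N limit, the steel block stays put and friction is exactly 112 N.

f ≈ 112 N (up the incline)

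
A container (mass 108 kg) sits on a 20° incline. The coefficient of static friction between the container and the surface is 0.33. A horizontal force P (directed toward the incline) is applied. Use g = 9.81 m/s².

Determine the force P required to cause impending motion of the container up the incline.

At impending motion up the slope, friction acts down-slope at its limit: f = μ_s N.
Perpendicular to the incline: N = m g cos θ + P sin θ.
Along the incline: P cos θ = m g sin θ + μ_s N = m g sin θ + μ_s (m g cos θ + P sin θ).
Solving, P (cos θ − μ_s sin θ) = m g (sin θ + μ_s cos θ), so P = 108×9.81×(sin 20° + 0.33 cos 20°)/(cos 20° − 0.33 sin 20°) = 1060×0.6521/0.8268 = 836 N.

P ≈ 836 N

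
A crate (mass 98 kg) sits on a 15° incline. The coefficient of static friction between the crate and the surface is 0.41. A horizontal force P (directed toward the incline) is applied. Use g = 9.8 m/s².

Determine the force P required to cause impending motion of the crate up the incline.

At impending motion up the slope, friction acts down-slope at its limit: f = μ_s N.
Perpendicular to the incline: N = m g cos θ + P sin θ.
Along the incline: P cos θ = m g sin θ + μ_s N = m g sin θ + μ_s (m g cos θ + P sin θ).
Solving, P (cos θ − μ_s sin θ) = m g (sin θ + μ_s cos θ), so P = 98×9.8×(sin 15° + 0.41 cos 15°)/(cos 15° − 0.41 sin 15°) = 960×0.6548/0.8598 = 731 N.

P ≈ 731 N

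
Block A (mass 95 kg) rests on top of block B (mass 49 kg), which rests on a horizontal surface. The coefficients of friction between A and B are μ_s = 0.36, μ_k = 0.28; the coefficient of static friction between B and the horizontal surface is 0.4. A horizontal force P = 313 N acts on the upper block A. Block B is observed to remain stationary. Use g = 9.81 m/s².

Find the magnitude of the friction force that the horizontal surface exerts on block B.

Between the blocks, N₁ = m_A g = 932 N.
So the A–B interface can sustain at most μ_s N₁ = 335.5 N of static friction.
Since P = 313 N ≤ 335.5 N, A does not slip on B; friction on A equals P = 313 N.
By Newton's third law B feels 313 N forward from A. With B stationary, the floor's static friction on B balances it: f₂ = 313 N (well within μ_s(m_A+m_B)g = 565.1 N).

f ≈ 313 N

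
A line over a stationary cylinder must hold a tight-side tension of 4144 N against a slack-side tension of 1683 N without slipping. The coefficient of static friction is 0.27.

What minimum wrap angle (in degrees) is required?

T₂/T₁ = e^{μβ} → β = ln(T₂/T₁)/μ.
β = ln(4144/1683)/0.27 = 0.9011/0.27 = 3.337 rad.
In degrees: β = 3.337 × 180/π = 191°.

β_min ≈ 191°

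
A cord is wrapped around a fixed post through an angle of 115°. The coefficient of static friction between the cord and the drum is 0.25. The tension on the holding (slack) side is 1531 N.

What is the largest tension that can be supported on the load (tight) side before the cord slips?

At impending slip the capstan equation gives T₂/T₁ = e^{μβ} with β in radians.
β = 115° × π/180 = 2.007 rad.
e^{μβ} = e^{0.25×2.007} = 1.652.
T₂ = T₁ · e^{μβ} = 1531 × 1.652 = 2530 N.

T_max ≈ 2530 N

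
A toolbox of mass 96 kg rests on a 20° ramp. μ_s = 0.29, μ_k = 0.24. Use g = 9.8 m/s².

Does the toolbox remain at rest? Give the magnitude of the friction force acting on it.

f ≈ 212 N

N = m g cos θ = 884 N.
Down-slope weight component: m g sin θ = 322 N.
μ_s N = 256 N.
322 > 256 N, so it slides; kinetic friction f = μ_k N = 0.24×884 = 212 N.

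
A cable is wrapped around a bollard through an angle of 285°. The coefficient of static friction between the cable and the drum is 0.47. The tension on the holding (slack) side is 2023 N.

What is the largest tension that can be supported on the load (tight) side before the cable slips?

At impending slip the capstan equation gives T₂/T₁ = e^{μβ} with β in radians.
β = 285° × π/180 = 4.974 rad.
e^{μβ} = e^{0.47×4.974} = 10.36.
T₂ = T₁ · e^{μβ} = 2023 × 10.36 = 21000 N.

T_max ≈ 21000 N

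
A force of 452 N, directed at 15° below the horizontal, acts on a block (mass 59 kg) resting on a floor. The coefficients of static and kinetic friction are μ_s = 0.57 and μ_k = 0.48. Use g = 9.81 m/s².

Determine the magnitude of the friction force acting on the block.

f ≈ 334 N

The vertical component of P adds to the normal force: N = m g + P sin α = 578.8 + 117 = 695.8 N.
Horizontally, friction must balance P cos α = 436.6 N.
The static-friction limit is μ_s N = 396.6 N.
436.6 > 396.6 N → the block slides; f = μ_k N = 0.48×695.8 = 334 N.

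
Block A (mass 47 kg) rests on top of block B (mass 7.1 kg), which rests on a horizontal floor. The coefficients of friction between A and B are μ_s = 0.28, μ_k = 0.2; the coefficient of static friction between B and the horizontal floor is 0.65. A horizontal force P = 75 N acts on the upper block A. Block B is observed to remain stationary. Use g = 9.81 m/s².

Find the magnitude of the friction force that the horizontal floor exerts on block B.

f ≈ 75 N

The normal force B exerts on A is simply A's weight, N₁ = 461.1 N.
Maximum static friction on A from B: μ_s N₁ = 0.28×461.1 = 129.1 N.
P = 75 N is within that limit, so A and B move together (both at rest); the A–B friction is simply f₁ = P = 75 N.
By Newton's third law B feels 75 N forward from A. With B stationary, the floor's static friction on B balances it: f₂ = 75 N (well within μ_s(m_A+m_B)g = 345 N).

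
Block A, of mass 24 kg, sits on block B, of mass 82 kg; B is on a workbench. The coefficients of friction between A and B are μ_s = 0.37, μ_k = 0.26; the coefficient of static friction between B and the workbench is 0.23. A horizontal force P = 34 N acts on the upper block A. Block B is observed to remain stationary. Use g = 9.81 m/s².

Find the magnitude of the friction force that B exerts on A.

f ≈ 34 N

Normal force at the A–B interface: N₁ = m_A g = 235.4 N.
So the A–B interface can sustain at most μ_s N₁ = 87.11 N of static friction.
Since P = 34 N ≤ 87.11 N, A does not slip on B; friction on A equals P = 34 N.
By Newton's third law B feels 34 N forward from A. With B stationary, the floor's static friction on B balances it: f₂ = 34 N (well within μ_s(m_A+m_B)g = 239.2 N).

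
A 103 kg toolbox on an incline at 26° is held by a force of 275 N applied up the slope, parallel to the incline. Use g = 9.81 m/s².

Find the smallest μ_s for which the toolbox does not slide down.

N = m g cos θ = 908.2 N.
Friction must make up the shortfall along the incline: f = m g sin θ − P = 442.9 − 275 = 167.9 N.
At the threshold f = μ_s N, so μ_s,min = 167.9/908.2 = 0.185.

μ_s,min ≈ 0.185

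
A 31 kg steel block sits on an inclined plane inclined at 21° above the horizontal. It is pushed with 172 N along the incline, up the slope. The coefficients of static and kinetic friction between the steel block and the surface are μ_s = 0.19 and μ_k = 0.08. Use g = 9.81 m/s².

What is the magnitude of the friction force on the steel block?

f ≈ 22.7 N (down the incline)

Perpendicular to the surface, N = m g cos θ = 31·9.81·cos 21° = 283.9 N.
Parallel to the incline, ΣF = 0 gives f = m g sin θ − P = 109 − 172 = -63.02 N (up-slope positive).
Maximum static friction available: μ_s N = 0.19 × 283.9 = 53.94 N.
|-63.02| exceeds 53.94 N, so the steel block slips up-slope; friction is kinetic, f = μ_k N = 0.08×283.9 = 22.7 N.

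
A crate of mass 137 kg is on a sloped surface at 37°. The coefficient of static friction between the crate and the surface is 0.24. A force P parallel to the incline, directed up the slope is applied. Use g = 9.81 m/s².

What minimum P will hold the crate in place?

P_min ≈ 551 N

The crate tends to slide down (tan θ > μ_s), so at the point of impending slip friction acts up-slope at its limit: f = μ_s N.
P is parallel to the surface, so N = m g cos θ = 1070 N.
Along the incline: P + μ_s N = m g sin θ, so P = 809 − 0.24×1070 = 551 N.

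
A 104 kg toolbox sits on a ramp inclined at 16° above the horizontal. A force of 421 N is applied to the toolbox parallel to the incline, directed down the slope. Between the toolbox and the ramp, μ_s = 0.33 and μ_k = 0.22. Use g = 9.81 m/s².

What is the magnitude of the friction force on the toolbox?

Perpendicular to the surface, N = m g cos θ = 104·9.81·cos 16° = 980.7 N.
Parallel to the incline, ΣF = 0 gives f = m g sin θ + P = 281.2 + 421 = 702.2 N (up-slope positive).
Static friction can supply at most μ_s N = 323.6 N.
|702.2| exceeds 323.6 N, so the toolbox slips down-slope; friction is kinetic, f = μ_k N = 0.22×980.7 = 216 N.

f ≈ 216 N (up the incline)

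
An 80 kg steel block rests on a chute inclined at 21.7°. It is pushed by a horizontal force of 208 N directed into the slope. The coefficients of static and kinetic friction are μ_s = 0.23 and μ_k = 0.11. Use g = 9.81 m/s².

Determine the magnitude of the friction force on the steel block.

f ≈ 96.9 N (up the incline)

Resolve perpendicular to the incline: N = m g cos θ + P sin θ = 80×9.81×cos 21.7° + 208×sin 21.7° = 806.1 N.
Along the incline, the net driving force (taking up-slope positive) is P cos θ − m g sin θ = 193.3 − 290.2 = -96.92 N, so equilibrium requires friction f = 96.92 N (up-slope).
The limit of static friction is μ_s N = 185.4 N.
|f_req| = 96.92 ≤ 185.4 N → the steel block is in equilibrium; friction equals the required value.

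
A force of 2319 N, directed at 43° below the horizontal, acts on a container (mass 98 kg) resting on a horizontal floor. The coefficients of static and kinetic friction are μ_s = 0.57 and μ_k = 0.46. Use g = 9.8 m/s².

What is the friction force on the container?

Vertical equilibrium gives N = m g + P sin α = 2542 N.
Horizontally, friction must balance P cos α = 1696 N.
μ_s N = 0.57 × 2542 = 1449 N.
1696 > 1449 N → the container slides; f = μ_k N = 0.46×2542 = 1170 N.

f ≈ 1170 N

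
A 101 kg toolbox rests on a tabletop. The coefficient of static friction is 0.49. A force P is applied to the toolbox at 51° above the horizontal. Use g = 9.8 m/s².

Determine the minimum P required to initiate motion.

N = m g − P sin α (the pull lifts the toolbox).
At impending slip, P cos α = μ_s N = μ_s (m g − P sin α).
Solving: P (cos α + μ_s sin α) = μ_s m g → P = 0.49×990/(cos 51° + 0.49 sin 51°) = 485/1.01 = 480 N.

P ≈ 480 N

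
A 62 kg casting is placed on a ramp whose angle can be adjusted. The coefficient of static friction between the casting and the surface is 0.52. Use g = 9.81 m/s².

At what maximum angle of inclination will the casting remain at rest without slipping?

θ_max ≈ 27.5°

At the slip threshold, m g sin θ = μ_s · m g cos θ, so tan θ = μ_s.
θ_max = arctan(0.52) = 27.5°.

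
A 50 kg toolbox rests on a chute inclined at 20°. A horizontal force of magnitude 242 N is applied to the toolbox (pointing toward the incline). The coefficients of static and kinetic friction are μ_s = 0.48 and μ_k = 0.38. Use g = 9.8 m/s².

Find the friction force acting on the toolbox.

f ≈ 59.8 N (down the incline)

The horizontal push has a component P sin θ into the surface, so N = m g cos θ + P sin θ = 460.4 + 82.77 = 543.2 N.
Along the incline, the net driving force (taking up-slope positive) is P cos θ − m g sin θ = 227.4 − 167.6 = 59.82 N, so equilibrium requires friction f = -59.82 N (down-slope).
The limit of static friction is μ_s N = 260.7 N.
Since 59.82 N is within the 260.7 N limit, the toolbox stays put and friction is exactly 59.8 N.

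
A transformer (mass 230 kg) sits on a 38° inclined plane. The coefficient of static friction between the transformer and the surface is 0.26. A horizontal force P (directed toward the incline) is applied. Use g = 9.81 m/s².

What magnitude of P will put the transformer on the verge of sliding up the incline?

P ≈ 2950 N

At impending motion up the slope, friction acts down-slope at its limit: f = μ_s N.
Perpendicular to the incline: N = m g cos θ + P sin θ.
Along the incline: P cos θ = m g sin θ + μ_s N = m g sin θ + μ_s (m g cos θ + P sin θ).
Solving, P (cos θ − μ_s sin θ) = m g (sin θ + μ_s cos θ), so P = 230×9.81×(sin 38° + 0.26 cos 38°)/(cos 38° − 0.26 sin 38°) = 2260×0.8205/0.6279 = 2950 N.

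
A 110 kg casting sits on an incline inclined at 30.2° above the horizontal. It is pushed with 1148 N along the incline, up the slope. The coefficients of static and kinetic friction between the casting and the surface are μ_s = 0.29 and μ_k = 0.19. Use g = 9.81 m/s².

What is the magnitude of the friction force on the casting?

The normal reaction is N = m g cos θ = 932.6 N.
The friction needed for equilibrium is m g sin θ − P = 542.8 − 1148 = -605.2 N, measured positive up-slope.
Maximum static friction available: μ_s N = 0.29 × 932.6 = 270.5 N.
Since |-605.2| > 270.5 N, static friction cannot hold it; the casting slides up the incline and kinetic friction applies: f = μ_k N = 0.19 × 932.6 = 177 N.

f ≈ 177 N (down the incline)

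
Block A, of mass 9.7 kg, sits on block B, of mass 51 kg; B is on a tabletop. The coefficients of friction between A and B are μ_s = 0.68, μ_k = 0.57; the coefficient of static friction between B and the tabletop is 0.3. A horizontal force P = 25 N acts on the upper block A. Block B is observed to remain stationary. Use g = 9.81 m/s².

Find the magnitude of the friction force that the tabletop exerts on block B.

Between the blocks, N₁ = m_A g = 95.16 N.
So the A–B interface can sustain at most μ_s N₁ = 64.71 N of static friction.
Since P = 25 N ≤ 64.71 N, A does not slip on B; friction on A equals P = 25 N.
By Newton's third law B feels 25 N forward from A. With B stationary, the floor's static friction on B balances it: f₂ = 25 N (well within μ_s(m_A+m_B)g = 178.6 N).

f ≈ 25 N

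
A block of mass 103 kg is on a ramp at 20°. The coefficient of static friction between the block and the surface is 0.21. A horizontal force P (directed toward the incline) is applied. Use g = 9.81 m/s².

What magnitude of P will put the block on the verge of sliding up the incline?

P ≈ 628 N

At impending motion up the slope, friction acts down-slope at its limit: f = μ_s N.
Perpendicular to the incline: N = m g cos θ + P sin θ.
Along the incline: P cos θ = m g sin θ + μ_s N = m g sin θ + μ_s (m g cos θ + P sin θ).
Solving, P (cos θ − μ_s sin θ) = m g (sin θ + μ_s cos θ), so P = 103×9.81×(sin 20° + 0.21 cos 20°)/(cos 20° − 0.21 sin 20°) = 1010×0.5394/0.8679 = 628 N.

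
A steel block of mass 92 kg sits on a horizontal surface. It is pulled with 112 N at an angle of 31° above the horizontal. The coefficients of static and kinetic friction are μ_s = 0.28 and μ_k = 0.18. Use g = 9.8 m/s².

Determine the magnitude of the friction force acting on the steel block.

N = m g − P sin α = 901.6 − 112×sin 31° = 843.9 N.
For equilibrium, f = P cos α = 112×cos 31° = 96 N.
The static-friction limit is μ_s N = 236.3 N.
Since 96 N does not exceed the limit, the steel block stays at rest and f = 96 N.

f ≈ 96 N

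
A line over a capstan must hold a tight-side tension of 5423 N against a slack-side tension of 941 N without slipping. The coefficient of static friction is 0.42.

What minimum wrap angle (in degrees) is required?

T₂/T₁ = e^{μβ} → β = ln(T₂/T₁)/μ.
β = ln(5423/941)/0.42 = 1.751/0.42 = 4.17 rad.
In degrees: β = 4.17 × 180/π = 239°.

β_min ≈ 239°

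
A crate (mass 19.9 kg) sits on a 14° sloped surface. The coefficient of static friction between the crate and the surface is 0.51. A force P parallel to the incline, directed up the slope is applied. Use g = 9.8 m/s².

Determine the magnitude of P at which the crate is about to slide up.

P ≈ 144 N

At impending motion up the slope, friction acts down-slope at its limit: f = μ_s N.
P is parallel to the surface, so N = m g cos θ = 189 N.
Along the incline: P = m g sin θ + μ_s N = 47.2 + 0.51×189 = 144 N.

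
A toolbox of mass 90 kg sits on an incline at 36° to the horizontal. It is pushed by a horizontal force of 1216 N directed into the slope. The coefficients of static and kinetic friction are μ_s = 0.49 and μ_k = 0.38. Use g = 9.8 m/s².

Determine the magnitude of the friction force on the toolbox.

f ≈ 465 N (down the incline)

The horizontal push has a component P sin θ into the surface, so N = m g cos θ + P sin θ = 713.6 + 714.7 = 1428 N.
Along the incline, the net driving force (taking up-slope positive) is P cos θ − m g sin θ = 983.8 − 518.4 = 465.3 N, so equilibrium requires friction f = -465.3 N (down-slope).
Maximum static friction: μ_s N = 0.49 × 1428 = 699.9 N.
|f_req| = 465.3 ≤ 699.9 N → the toolbox is in equilibrium; friction equals the required value.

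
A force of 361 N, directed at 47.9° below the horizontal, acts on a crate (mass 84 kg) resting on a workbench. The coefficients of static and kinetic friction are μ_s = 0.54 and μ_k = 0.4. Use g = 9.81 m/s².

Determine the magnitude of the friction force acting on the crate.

f ≈ 242 N

N = m g + P sin α = 824 + 361×sin 47.9° = 1092 N.
Horizontally, friction must balance P cos α = 242 N.
The static-friction limit is μ_s N = 589.6 N.
242 ≤ 589.6 N → static; friction equals the required 242 N.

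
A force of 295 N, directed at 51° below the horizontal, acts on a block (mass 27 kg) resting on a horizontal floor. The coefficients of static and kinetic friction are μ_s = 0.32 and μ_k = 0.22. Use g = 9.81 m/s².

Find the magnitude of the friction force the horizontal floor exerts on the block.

f ≈ 109 N

N = m g + P sin α = 264.9 + 295×sin 51° = 494.1 N.
For equilibrium, f = P cos α = 295×cos 51° = 185.6 N.
The static-friction limit is μ_s N = 158.1 N.
The required friction exceeds μ_s N, so the block moves and f = μ_k N = 109 N.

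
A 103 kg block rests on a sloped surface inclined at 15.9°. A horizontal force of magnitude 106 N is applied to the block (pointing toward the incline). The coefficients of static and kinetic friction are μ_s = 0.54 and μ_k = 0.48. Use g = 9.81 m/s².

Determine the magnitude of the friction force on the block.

f ≈ 175 N (up the incline)

Normal direction: N = m g cos θ + P sin θ = 1001 N.
Parallel to the incline: P cos θ − m g sin θ = 101.9 − 276.8 = -174.9 N; the friction needed to balance this is 174.9 N acting up the slope.
Maximum static friction: μ_s N = 0.54 × 1001 = 540.4 N.
Since 174.9 N is within the 540.4 N limit, the block stays put and friction is exactly 175 N.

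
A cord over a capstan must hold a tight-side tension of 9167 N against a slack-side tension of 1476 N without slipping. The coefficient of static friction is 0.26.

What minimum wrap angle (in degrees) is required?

β_min ≈ 402°

T₂/T₁ = e^{μβ} → β = ln(T₂/T₁)/μ.
β = ln(9167/1476)/0.26 = 1.826/0.26 = 7.024 rad.
In degrees: β = 7.024 × 180/π = 402°.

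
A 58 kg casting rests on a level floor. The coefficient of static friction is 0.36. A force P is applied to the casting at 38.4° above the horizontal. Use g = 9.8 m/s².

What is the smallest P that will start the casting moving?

N = m g − P sin α (the pull lifts the casting).
At impending slip, P cos α = μ_s N = μ_s (m g − P sin α).
Solving: P (cos α + μ_s sin α) = μ_s m g → P = 0.36×568/(cos 38.4° + 0.36 sin 38.4°) = 205/1.007 = 203 N.

P ≈ 203 N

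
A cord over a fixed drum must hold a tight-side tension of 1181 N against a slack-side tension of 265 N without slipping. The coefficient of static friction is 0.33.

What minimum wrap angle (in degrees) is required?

β_min ≈ 259°

T₂/T₁ = e^{μβ} → β = ln(T₂/T₁)/μ.
β = ln(1181/265)/0.33 = 1.494/0.33 = 4.528 rad.
In degrees: β = 4.528 × 180/π = 259°.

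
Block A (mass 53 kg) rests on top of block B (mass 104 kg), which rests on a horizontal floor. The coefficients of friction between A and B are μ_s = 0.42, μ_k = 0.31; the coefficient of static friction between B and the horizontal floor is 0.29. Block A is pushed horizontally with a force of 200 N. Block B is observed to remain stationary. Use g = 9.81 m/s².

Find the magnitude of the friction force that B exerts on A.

Between the blocks, N₁ = m_A g = 519.9 N.
So the A–B interface can sustain at most μ_s N₁ = 218.4 N of static friction.
P = 200 N is within that limit, so A and B move together (both at rest); the A–B friction is simply f₁ = P = 200 N.
By Newton's third law B feels 200 N forward from A. With B stationary, the floor's static friction on B balances it: f₂ = 200 N (well within μ_s(m_A+m_B)g = 446.6 N).

f ≈ 200 N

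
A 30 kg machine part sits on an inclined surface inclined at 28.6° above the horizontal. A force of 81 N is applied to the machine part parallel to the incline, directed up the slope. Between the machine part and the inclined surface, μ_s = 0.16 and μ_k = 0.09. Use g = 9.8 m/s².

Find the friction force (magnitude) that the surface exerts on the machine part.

Perpendicular to the surface, N = m g cos θ = 30·9.8·cos 28.6° = 258.1 N.
For equilibrium along the incline the friction force must supply f = m g sin θ − P = 140.7 − 81 = 59.74 N (positive meaning up-slope).
The static-friction ceiling is μ_s N = 0.16 × 258.1 = 41.3 N.
|59.74| exceeds 41.3 N, so the machine part slips down-slope; friction is kinetic, f = μ_k N = 0.09×258.1 = 23.2 N.

f ≈ 23.2 N (up the incline)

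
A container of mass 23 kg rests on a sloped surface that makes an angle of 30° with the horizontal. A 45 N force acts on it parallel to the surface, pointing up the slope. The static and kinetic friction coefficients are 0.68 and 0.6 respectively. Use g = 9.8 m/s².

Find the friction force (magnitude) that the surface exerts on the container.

f ≈ 67.7 N (up the incline)

The normal reaction is N = m g cos θ = 195.2 N.
The friction needed for equilibrium is m g sin θ − P = 112.7 − 45 = 67.7 N, measured positive up-slope.
The static-friction ceiling is μ_s N = 0.68 × 195.2 = 132.7 N.
Since |67.7| ≤ 132.7 N, the container remains in static equilibrium and friction takes exactly the required value.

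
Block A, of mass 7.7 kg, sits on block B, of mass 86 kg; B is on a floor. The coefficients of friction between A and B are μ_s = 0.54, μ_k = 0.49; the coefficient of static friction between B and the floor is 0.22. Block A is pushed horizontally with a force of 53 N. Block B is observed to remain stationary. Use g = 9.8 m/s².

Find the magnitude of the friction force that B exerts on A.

f ≈ 37 N

Between the blocks, N₁ = m_A g = 75.46 N.
So the A–B interface can sustain at most μ_s N₁ = 40.75 N of static friction.
Since P = 53 N > 40.75 N, A slides on B; the A–B friction is kinetic: f₁ = μ_k N₁ = 0.49×75.46 = 37 N.
By Newton's third law B feels 37 N forward from A. With B stationary, the floor's static friction on B balances it: f₂ = 37 N (well within μ_s(m_A+m_B)g = 202 N).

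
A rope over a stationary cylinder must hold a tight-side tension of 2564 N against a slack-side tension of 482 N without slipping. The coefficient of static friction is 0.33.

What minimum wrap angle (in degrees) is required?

T₂/T₁ = e^{μβ} → β = ln(T₂/T₁)/μ.
β = ln(2564/482)/0.33 = 1.671/0.33 = 5.065 rad.
In degrees: β = 5.065 × 180/π = 290°.

β_min ≈ 290°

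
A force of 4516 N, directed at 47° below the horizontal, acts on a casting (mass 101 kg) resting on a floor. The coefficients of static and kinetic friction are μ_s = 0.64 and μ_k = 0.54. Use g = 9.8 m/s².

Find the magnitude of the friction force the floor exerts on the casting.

f ≈ 2320 N

The vertical component of P adds to the normal force: N = m g + P sin α = 989.8 + 3303 = 4293 N.
For equilibrium, f = P cos α = 4516×cos 47° = 3080 N.
μ_s N = 0.64 × 4293 = 2747 N.
The required friction exceeds μ_s N, so the casting moves and f = μ_k N = 2320 N.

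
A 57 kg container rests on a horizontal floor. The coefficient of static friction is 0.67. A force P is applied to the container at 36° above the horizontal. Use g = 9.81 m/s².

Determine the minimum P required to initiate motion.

N = m g − P sin α (the pull lifts the container).
At impending slip, P cos α = μ_s N = μ_s (m g − P sin α).
Solving: P (cos α + μ_s sin α) = μ_s m g → P = 0.67×559/(cos 36° + 0.67 sin 36°) = 375/1.203 = 311 N.

P ≈ 311 N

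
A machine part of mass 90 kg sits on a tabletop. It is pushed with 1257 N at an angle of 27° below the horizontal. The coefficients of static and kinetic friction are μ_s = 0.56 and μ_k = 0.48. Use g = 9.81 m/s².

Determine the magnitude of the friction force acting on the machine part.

f ≈ 698 N

The vertical component of P adds to the normal force: N = m g + P sin α = 882.9 + 570.7 = 1454 N.
The horizontal driving force is P cos α = 1120 N, so equilibrium needs friction f = 1120 N.
μ_s N = 0.56 × 1454 = 814 N.
The required friction exceeds μ_s N, so the machine part moves and f = μ_k N = 698 N.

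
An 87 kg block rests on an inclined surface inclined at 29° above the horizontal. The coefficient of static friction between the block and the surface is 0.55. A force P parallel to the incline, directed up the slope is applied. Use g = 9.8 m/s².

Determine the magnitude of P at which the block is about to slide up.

P ≈ 823 N

At impending motion up the slope, friction acts down-slope at its limit: f = μ_s N.
P is parallel to the surface, so N = m g cos θ = 746 N.
Along the incline: P = m g sin θ + μ_s N = 413 + 0.55×746 = 823 N.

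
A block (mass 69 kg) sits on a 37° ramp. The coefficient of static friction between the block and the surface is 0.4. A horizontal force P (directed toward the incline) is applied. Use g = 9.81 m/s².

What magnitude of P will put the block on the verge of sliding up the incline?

P ≈ 1120 N

At impending motion up the slope, friction acts down-slope at its limit: f = μ_s N.
Perpendicular to the incline: N = m g cos θ + P sin θ.
Along the incline: P cos θ = m g sin θ + μ_s N = m g sin θ + μ_s (m g cos θ + P sin θ).
Solving, P (cos θ − μ_s sin θ) = m g (sin θ + μ_s cos θ), so P = 69×9.81×(sin 37° + 0.4 cos 37°)/(cos 37° − 0.4 sin 37°) = 677×0.9213/0.5579 = 1120 N.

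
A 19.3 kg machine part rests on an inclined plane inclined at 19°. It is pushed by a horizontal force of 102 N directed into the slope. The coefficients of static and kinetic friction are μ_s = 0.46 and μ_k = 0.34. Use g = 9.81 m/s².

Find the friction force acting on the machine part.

The horizontal push has a component P sin θ into the surface, so N = m g cos θ + P sin θ = 179 + 33.21 = 212.2 N.
Along the incline, the net driving force (taking up-slope positive) is P cos θ − m g sin θ = 96.44 − 61.64 = 34.8 N, so equilibrium requires friction f = -34.8 N (down-slope).
The limit of static friction is μ_s N = 97.62 N.
Since 34.8 N is within the 97.62 N limit, the machine part stays put and friction is exactly 34.8 N.

f ≈ 34.8 N (down the incline)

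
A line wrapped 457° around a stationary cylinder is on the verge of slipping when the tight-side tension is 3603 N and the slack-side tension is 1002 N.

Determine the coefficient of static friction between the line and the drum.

μ ≈ 0.16

T₂/T₁ = e^{μβ} → μ = ln(T₂/T₁)/β.
β = 457° = 7.976 rad.
μ = ln(3603/1002)/7.976 = ln(3.596)/7.976 = 0.16.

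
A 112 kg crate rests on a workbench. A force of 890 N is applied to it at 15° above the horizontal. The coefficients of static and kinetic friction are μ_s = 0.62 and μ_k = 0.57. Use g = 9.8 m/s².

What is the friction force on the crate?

Vertical equilibrium gives N = m g − P sin α = 867.3 N.
Horizontally, friction must balance P cos α = 859.7 N.
μ_s N = 0.62 × 867.3 = 537.7 N.
859.7 > 537.7 N → the crate slides; f = μ_k N = 0.57×867.3 = 494 N.

f ≈ 494 N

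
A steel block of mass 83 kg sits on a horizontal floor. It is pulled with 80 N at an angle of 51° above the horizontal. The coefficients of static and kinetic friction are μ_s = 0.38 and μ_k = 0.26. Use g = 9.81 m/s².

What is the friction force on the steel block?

The vertical component of P reduces the normal force: N = m g − P sin α = 814.2 − 62.17 = 752.1 N.
For equilibrium, f = P cos α = 80×cos 51° = 50.35 N.
μ_s N = 0.38 × 752.1 = 285.8 N.
50.35 ≤ 285.8 N → static; friction equals the required 50.3 N.

f ≈ 50.3 N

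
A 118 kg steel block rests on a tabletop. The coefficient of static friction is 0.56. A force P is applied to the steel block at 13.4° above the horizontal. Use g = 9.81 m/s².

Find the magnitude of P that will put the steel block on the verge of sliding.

N = m g − P sin α (the pull lifts the steel block).
At impending slip, P cos α = μ_s N = μ_s (m g − P sin α).
Solving: P (cos α + μ_s sin α) = μ_s m g → P = 0.56×1160/(cos 13.4° + 0.56 sin 13.4°) = 648/1.103 = 588 N.

P ≈ 588 N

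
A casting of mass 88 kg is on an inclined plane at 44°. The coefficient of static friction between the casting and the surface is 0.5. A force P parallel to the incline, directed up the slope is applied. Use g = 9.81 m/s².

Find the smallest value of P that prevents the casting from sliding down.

The casting tends to slide down (tan θ > μ_s), so at the point of impending slip friction acts up-slope at its limit: f = μ_s N.
P is parallel to the surface, so N = m g cos θ = 621 N.
Along the incline: P + μ_s N = m g sin θ, so P = 600 − 0.5×621 = 289 N.

P_min ≈ 289 N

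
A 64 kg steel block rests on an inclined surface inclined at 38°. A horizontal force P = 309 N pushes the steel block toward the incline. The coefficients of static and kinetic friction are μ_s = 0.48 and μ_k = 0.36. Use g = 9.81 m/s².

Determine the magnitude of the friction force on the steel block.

Resolve perpendicular to the incline: N = m g cos θ + P sin θ = 64×9.81×cos 38° + 309×sin 38° = 685 N.
Parallel to the incline: P cos θ − m g sin θ = 243.5 − 386.5 = -143 N; the friction needed to balance this is 143 N acting up the slope.
Maximum static friction: μ_s N = 0.48 × 685 = 328.8 N.
Since 143 N is within the 328.8 N limit, the steel block stays put and friction is exactly 143 N.

f ≈ 143 N (up the incline)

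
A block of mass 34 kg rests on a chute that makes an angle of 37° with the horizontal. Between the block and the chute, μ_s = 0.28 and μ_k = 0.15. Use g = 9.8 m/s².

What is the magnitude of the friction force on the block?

Normal force: N = m g cos θ = 34 × 9.8 × cos 37° = 266.1 N.
For equilibrium along the incline, friction must balance the weight component: f = m g sin θ = 200.5 N up the slope.
The static-friction ceiling is μ_s N = 0.28 × 266.1 = 74.51 N.
|200.5| exceeds 74.51 N, so the block slips down-slope; friction is kinetic, f = μ_k N = 0.15×266.1 = 39.9 N.

f ≈ 39.9 N (up the incline)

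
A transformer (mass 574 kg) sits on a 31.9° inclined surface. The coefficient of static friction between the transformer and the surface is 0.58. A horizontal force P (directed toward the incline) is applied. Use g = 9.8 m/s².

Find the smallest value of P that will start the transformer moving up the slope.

At impending motion up the slope, friction acts down-slope at its limit: f = μ_s N.
Perpendicular to the incline: N = m g cos θ + P sin θ.
Along the incline: P cos θ = m g sin θ + μ_s N = m g sin θ + μ_s (m g cos θ + P sin θ).
Solving, P (cos θ − μ_s sin θ) = m g (sin θ + μ_s cos θ), so P = 574×9.8×(sin 31.9° + 0.58 cos 31.9°)/(cos 31.9° − 0.58 sin 31.9°) = 5630×1.021/0.5425 = 10600 N.

P ≈ 10600 N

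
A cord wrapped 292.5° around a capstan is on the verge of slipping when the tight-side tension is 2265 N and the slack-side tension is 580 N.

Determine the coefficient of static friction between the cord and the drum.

T₂/T₁ = e^{μβ} → μ = ln(T₂/T₁)/β.
β = 292.5° = 5.105 rad.
μ = ln(2265/580)/5.105 = ln(3.905)/5.105 = 0.267.

μ ≈ 0.267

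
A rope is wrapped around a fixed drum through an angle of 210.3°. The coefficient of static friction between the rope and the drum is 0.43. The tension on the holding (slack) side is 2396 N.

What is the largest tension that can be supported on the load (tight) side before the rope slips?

At impending slip the capstan equation gives T₂/T₁ = e^{μβ} with β in radians.
β = 210.3° × π/180 = 3.67 rad.
e^{μβ} = e^{0.43×3.67} = 4.847.
T₂ = T₁ · e^{μβ} = 2396 × 4.847 = 11600 N.

T_max ≈ 11600 N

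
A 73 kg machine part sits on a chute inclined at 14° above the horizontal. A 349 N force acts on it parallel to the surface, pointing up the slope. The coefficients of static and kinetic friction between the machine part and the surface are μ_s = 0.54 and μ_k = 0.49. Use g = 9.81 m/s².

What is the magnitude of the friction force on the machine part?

f ≈ 176 N (down the incline)

The normal reaction is N = m g cos θ = 694.9 N.
Parallel to the incline, ΣF = 0 gives f = m g sin θ − P = 173.2 − 349 = -175.8 N (up-slope positive).
Maximum static friction available: μ_s N = 0.54 × 694.9 = 375.2 N.
Since |-175.8| ≤ 375.2 N, no slip — friction simply equals what equilibrium demands.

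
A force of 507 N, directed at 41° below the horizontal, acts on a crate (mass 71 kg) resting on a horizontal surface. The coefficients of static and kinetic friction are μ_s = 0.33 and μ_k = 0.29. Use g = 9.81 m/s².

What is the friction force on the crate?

Vertical equilibrium gives N = m g + P sin α = 1029 N.
Horizontally, friction must balance P cos α = 382.6 N.
The static-friction limit is μ_s N = 339.6 N.
382.6 > 339.6 N → the crate slides; f = μ_k N = 0.29×1029 = 298 N.

f ≈ 298 N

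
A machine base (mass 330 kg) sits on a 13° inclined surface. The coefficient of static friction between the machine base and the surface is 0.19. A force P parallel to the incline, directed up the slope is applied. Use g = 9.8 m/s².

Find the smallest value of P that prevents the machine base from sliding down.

P_min ≈ 129 N

The machine base tends to slide down (tan θ > μ_s), so at the point of impending slip friction acts up-slope at its limit: f = μ_s N.
P is parallel to the surface, so N = m g cos θ = 3150 N.
Along the incline: P + μ_s N = m g sin θ, so P = 727 − 0.19×3150 = 129 N.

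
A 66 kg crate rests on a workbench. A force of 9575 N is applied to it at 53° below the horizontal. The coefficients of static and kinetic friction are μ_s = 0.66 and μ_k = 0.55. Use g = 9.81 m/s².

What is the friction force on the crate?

f ≈ 4560 N

Vertical equilibrium gives N = m g + P sin α = 8294 N.
For equilibrium, f = P cos α = 9575×cos 53° = 5762 N.
The static-friction limit is μ_s N = 5474 N.
The required friction exceeds μ_s N, so the crate moves and f = μ_k N = 4560 N.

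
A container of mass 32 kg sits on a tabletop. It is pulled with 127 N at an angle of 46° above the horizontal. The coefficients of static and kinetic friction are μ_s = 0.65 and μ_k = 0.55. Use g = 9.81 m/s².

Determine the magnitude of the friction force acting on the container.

f ≈ 88.2 N

N = m g − P sin α = 313.9 − 127×sin 46° = 222.6 N.
The horizontal driving force is P cos α = 88.22 N, so equilibrium needs friction f = 88.22 N.
μ_s N = 0.65 × 222.6 = 144.7 N.
Since 88.22 N does not exceed the limit, the container stays at rest and f = 88.2 N.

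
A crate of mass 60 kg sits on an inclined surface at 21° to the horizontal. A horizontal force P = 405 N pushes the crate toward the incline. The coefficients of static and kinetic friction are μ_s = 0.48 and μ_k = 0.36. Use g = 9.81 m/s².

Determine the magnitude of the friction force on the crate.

f ≈ 167 N (down the incline)

Resolve perpendicular to the incline: N = m g cos θ + P sin θ = 60×9.81×cos 21° + 405×sin 21° = 694.6 N.
Along the incline, the net driving force (taking up-slope positive) is P cos θ − m g sin θ = 378.1 − 210.9 = 167.2 N, so equilibrium requires friction f = -167.2 N (down-slope).
Maximum static friction: μ_s N = 0.48 × 694.6 = 333.4 N.
Since 167.2 N is within the 333.4 N limit, the crate stays put and friction is exactly 167 N.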